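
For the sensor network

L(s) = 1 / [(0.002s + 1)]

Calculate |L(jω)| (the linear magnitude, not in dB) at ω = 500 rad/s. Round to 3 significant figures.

At ω = 500 rad/s:
pole (1 + j500·0.002) = 1 + j1 → |·| ≈ 1.4142, ∠ ≈ 45.00°
|L| = 1 · 1 / (1.4142) ≈ 0.70711

0.707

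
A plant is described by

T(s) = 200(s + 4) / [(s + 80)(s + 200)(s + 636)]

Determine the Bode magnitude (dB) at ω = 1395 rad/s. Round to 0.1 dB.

-80.7 dB

At s = jω = j1395:
zero (s+4): 4 + j1395 → |·| = √(4²+1395²) = √1946041 ≈ 1395, ∠ = arctan(1395/4) ≈ 89.84°
pole (s+80): 80 + j1395 → |·| = √(80²+1395²) = √1952425 ≈ 1397.3, ∠ = arctan(1395/80) ≈ 86.72°
pole (s+200): 200 + j1395 → |·| = √(200²+1395²) = √1986025 ≈ 1409.3, ∠ = arctan(1395/200) ≈ 81.84°
pole (s+636): 636 + j1395 → |·| = √(636²+1395²) = √2350521 ≈ 1533.1, ∠ = arctan(1395/636) ≈ 65.49°
|T| = 200 · 1395 / 3.019e+09 ≈ 9.2415e-05
Gain = 20 log₁₀(9.2415e-05) ≈ -80.69 dB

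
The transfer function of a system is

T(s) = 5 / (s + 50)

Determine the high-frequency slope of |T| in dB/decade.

Each pole contributes −20 dB/decade at high frequency; each zero contributes +20 dB/decade.
Net: 0 zero(s) − 1 pole(s) → -20 dB/decade.

-20 dB/decade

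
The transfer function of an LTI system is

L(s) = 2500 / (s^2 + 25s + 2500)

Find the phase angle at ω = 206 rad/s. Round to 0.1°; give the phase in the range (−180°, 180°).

At s = jω = j206:
quadratic: (j206)² + 25·j206 + 2500 = -39936 + j5150 → |·| ≈ 40267, ∠ ≈ 172.65°
∠L = 0.00° − 172.65° = -172.65°

-172.7°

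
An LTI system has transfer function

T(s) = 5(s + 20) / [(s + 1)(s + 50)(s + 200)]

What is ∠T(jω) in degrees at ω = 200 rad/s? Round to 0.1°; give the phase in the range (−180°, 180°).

-126.4°

At s = jω = j200:
zero (s+20): 20 + j200 → |·| = √(20²+200²) = √40400 ≈ 201, ∠ = arctan(200/20) ≈ 84.29°
pole (s+1): 1 + j200 → |·| = √(1²+200²) = √40001 ≈ 200, ∠ = arctan(200/1) ≈ 89.71°
pole (s+50): 50 + j200 → |·| = √(50²+200²) = √42500 ≈ 206.16, ∠ = arctan(200/50) ≈ 75.96°
pole (s+200): 200 + j200 → |·| = √(200²+200²) = √80000 ≈ 282.84, ∠ = arctan(200/200) ≈ 45.00°
∠T = 84.29° − 210.67° = -126.38°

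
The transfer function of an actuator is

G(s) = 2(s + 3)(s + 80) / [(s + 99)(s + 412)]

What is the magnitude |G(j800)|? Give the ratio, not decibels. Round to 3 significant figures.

1.77

At s = jω = j800:
zero (s+3): 3 + j800 → |·| = √(3²+800²) = √640009 ≈ 800.01, ∠ = arctan(800/3) ≈ 89.79°
zero (s+80): 80 + j800 → |·| = √(80²+800²) = √646400 ≈ 803.99, ∠ = arctan(800/80) ≈ 84.29°
pole (s+99): 99 + j800 → |·| = √(99²+800²) = √649801 ≈ 806.1, ∠ = arctan(800/99) ≈ 82.95°
pole (s+412): 412 + j800 → |·| = √(412²+800²) = √809744 ≈ 899.86, ∠ = arctan(800/412) ≈ 62.75°
|G| = 2 · 6.432e+05 / 7.2538e+05 ≈ 1.7734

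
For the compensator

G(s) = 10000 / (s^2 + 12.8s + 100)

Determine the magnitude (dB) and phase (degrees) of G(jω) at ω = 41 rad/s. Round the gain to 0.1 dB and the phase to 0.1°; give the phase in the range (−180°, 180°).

At s = jω = j41:
quadratic: (j41)² + 12.8·j41 + 100 = -1581 + j524.8 → |·| ≈ 1665.8, ∠ ≈ 161.64°
|G| = 10000 / 1665.8 ≈ 6.0031
Gain = 20 log₁₀(6.0031) ≈ 15.57 dB
∠G = 0.00° − 161.64° = -161.64°

15.6 dB, -161.6°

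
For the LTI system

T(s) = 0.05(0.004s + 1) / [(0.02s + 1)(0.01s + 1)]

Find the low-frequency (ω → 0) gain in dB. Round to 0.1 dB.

T(0) = 0.05 · 1 / 1 = 0.05
20 log₁₀(0.05) ≈ -26.02 dB

-26.0 dB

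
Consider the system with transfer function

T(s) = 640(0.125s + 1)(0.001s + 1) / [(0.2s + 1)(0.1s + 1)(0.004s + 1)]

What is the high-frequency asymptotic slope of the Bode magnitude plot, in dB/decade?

-20 dB/decade

Each pole contributes −20 dB/decade at high frequency; each zero contributes +20 dB/decade.
Net: 2 zero(s) − 3 pole(s) → -20 dB/decade.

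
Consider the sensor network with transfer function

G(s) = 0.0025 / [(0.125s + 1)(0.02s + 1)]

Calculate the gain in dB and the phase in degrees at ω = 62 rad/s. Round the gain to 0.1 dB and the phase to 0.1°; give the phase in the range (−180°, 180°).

At ω = 62 rad/s:
pole (1 + j62·0.125) = 1 + j7.75 → |·| ≈ 7.8142, ∠ ≈ 82.65°
pole (1 + j62·0.02) = 1 + j1.24 → |·| ≈ 1.593, ∠ ≈ 51.12°
|G| = 0.0025 · 1 / (7.8142 · 1.593) ≈ 0.00020084
Gain = 20 log₁₀(0.00020084) ≈ -73.94 dB
∠G = (0°) − (82.65° + 51.12°) = -133.77°

-73.9 dB, -133.8°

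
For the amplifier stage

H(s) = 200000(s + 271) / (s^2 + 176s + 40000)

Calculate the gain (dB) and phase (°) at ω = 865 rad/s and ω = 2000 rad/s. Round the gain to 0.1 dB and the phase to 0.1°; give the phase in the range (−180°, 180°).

ω = 865: 48.0 dB, -95.3°; ω = 2000: 40.1 dB, -92.6°

At s = jω = j865:
zero (s+271): 271 + j865 → |·| = √(271²+865²) = √821666 ≈ 906.46, ∠ = arctan(865/271) ≈ 72.60°
quadratic: (j865)² + 176·j865 + 40000 = -708225 + j152240 → |·| ≈ 7.244e+05, ∠ ≈ 167.87°
|H| = 200000 · 906.46 / 7.244e+05 ≈ 250.27
Gain = 20 log₁₀(250.27) ≈ 47.97 dB
∠H = 72.60° − 167.87° = -95.27°

At s = jω = j2000:
zero (s+271): 271 + j2000 → |·| = √(271²+2000²) = √4073441 ≈ 2018.3, ∠ = arctan(2000/271) ≈ 82.28°
quadratic: (j2000)² + 176·j2000 + 40000 = -3960000 + j352000 → |·| ≈ 3.9756e+06, ∠ ≈ 174.92°
|H| = 200000 · 2018.3 / 3.9756e+06 ≈ 101.53
Gain = 20 log₁₀(101.53) ≈ 40.13 dB
∠H = 82.28° − 174.92° = -92.64°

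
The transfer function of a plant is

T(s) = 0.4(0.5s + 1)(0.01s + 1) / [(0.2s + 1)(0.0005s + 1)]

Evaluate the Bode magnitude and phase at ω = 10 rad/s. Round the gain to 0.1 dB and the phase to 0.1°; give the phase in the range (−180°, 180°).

-0.8 dB, 20.7°

At ω = 10 rad/s:
zero (1 + j10·0.5) = 1 + j5 → |·| ≈ 5.099, ∠ ≈ 78.69°
zero (1 + j10·0.01) = 1 + j0.1 → |·| ≈ 1.005, ∠ ≈ 5.71°
pole (1 + j10·0.2) = 1 + j2 → |·| ≈ 2.2361, ∠ ≈ 63.43°
pole (1 + j10·0.0005) = 1 + j0.005 → |·| ≈ 1, ∠ ≈ 0.29°
|T| = 0.4 · 5.099 · 1.005 / (2.2361 · 1) ≈ 0.91668
Gain = 20 log₁₀(0.91668) ≈ -0.76 dB
∠T = (78.69° + 5.71°) − (63.43° + 0.29°) = 20.68°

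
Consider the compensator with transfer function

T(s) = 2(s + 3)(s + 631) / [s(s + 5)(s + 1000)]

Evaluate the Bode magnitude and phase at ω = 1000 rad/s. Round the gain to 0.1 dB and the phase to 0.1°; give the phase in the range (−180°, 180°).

-55.5 dB, -77.1°

At s = jω = j1000:
zero (s+3): 3 + j1000 → |·| = √(3²+1000²) = √1000009 ≈ 1000, ∠ = arctan(1000/3) ≈ 89.83°
zero (s+631): 631 + j1000 → |·| = √(631²+1000²) = √1398161 ≈ 1182.4, ∠ = arctan(1000/631) ≈ 57.75°
pole (s+5): 5 + j1000 → |·| = √(5²+1000²) = √1000025 ≈ 1000, ∠ = arctan(1000/5) ≈ 89.71°
pole (s+1000): 1000 + j1000 → |·| = √(1000²+1000²) = √2000000 ≈ 1414.2, ∠ = arctan(1000/1000) ≈ 45.00°
pole at origin: |s| = 1000, ∠ = 90.00° (in denominator)
|T| = 2 · 1.1824e+06 / 1.4142e+09 ≈ 0.0016722
Gain = 20 log₁₀(0.0016722) ≈ -55.53 dB
∠T = 147.58° − 224.71° = -77.13°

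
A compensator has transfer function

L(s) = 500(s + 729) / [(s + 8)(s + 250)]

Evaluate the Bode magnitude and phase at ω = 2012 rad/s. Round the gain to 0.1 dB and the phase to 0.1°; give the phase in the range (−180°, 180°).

-11.6 dB, -102.6°

At s = jω = j2012:
zero (s+729): 729 + j2012 → |·| = √(729²+2012²) = √4579585 ≈ 2140, ∠ = arctan(2012/729) ≈ 70.08°
pole (s+8): 8 + j2012 → |·| = √(8²+2012²) = √4048208 ≈ 2012, ∠ = arctan(2012/8) ≈ 89.77°
pole (s+250): 250 + j2012 → |·| = √(250²+2012²) = √4110644 ≈ 2027.5, ∠ = arctan(2012/250) ≈ 82.92°
|L| = 500 · 2140 / 4.0793e+06 ≈ 0.2623
Gain = 20 log₁₀(0.2623) ≈ -11.62 dB
∠L = 70.08° − 172.69° = -102.61°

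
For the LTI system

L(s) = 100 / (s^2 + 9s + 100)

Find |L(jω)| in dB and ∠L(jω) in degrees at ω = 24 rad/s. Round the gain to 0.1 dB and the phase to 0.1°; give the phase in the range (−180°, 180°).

At s = jω = j24:
quadratic: (j24)² + 9·j24 + 100 = -476 + j216 → |·| ≈ 522.72, ∠ ≈ 155.59°
|L| = 100 / 522.72 ≈ 0.19131
Gain = 20 log₁₀(0.19131) ≈ -14.37 dB
∠L = 0.00° − 155.59° = -155.59°

-14.4 dB, -155.6°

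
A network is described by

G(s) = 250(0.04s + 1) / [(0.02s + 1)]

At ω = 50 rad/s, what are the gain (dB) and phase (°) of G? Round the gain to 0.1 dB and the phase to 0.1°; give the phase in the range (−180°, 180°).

51.9 dB, 18.4°

At ω = 50 rad/s:
zero (1 + j50·0.04) = 1 + j2 → |·| ≈ 2.2361, ∠ ≈ 63.43°
pole (1 + j50·0.02) = 1 + j1 → |·| ≈ 1.4142, ∠ ≈ 45.00°
|G| = 250 · 2.2361 / (1.4142) ≈ 395.29
Gain = 20 log₁₀(395.29) ≈ 51.94 dB
∠G = (63.43°) − (45.00°) = 18.43°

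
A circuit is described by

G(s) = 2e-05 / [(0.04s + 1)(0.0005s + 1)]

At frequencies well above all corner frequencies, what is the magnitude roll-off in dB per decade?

-40 dB/decade

Each pole contributes −20 dB/decade at high frequency; each zero contributes +20 dB/decade.
Net: 0 zero(s) − 2 pole(s) → -40 dB/decade.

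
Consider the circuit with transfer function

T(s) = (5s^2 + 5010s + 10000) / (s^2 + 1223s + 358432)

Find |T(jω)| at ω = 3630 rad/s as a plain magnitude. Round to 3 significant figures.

5.04

Substitute s = j3630:
Numerator: 5(j3630)^2 + 5010(j3630) + 10000 = -65874500 + j18186300
Denominator: (j3630)^2 + 1223(j3630) + 358432 = -12818468 + j4439490
|N| = √(65874500² + 18186300²) ≈ 6.8339e+07, ∠N ≈ 164.57°
|D| = √(12818468² + 4439490²) ≈ 1.3565e+07, ∠D ≈ 160.90°
|T| = 6.8339e+07 / 1.3565e+07 ≈ 5.0379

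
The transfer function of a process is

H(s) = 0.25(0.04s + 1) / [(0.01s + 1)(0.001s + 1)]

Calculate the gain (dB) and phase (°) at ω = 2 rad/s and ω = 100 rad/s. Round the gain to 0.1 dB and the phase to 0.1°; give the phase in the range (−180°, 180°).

ω = 2: -12.0 dB, 3.3°; ω = 100: -2.8 dB, 25.3°

At ω = 2 rad/s:
zero (1 + j2·0.04) = 1 + j0.08 → |·| ≈ 1.0032, ∠ ≈ 4.57°
pole (1 + j2·0.01) = 1 + j0.02 → |·| ≈ 1.0002, ∠ ≈ 1.15°
pole (1 + j2·0.001) = 1 + j0.002 → |·| ≈ 1, ∠ ≈ 0.11°
|H| = 0.25 · 1.0032 / (1.0002 · 1) ≈ 0.25075
Gain = 20 log₁₀(0.25075) ≈ -12.02 dB
∠H = (4.57°) − (1.15° + 0.11°) = 3.31°

At ω = 100 rad/s:
zero (1 + j100·0.04) = 1 + j4 → |·| ≈ 4.1231, ∠ ≈ 75.96°
pole (1 + j100·0.01) = 1 + j1 → |·| ≈ 1.4142, ∠ ≈ 45.00°
pole (1 + j100·0.001) = 1 + j0.1 → |·| ≈ 1.005, ∠ ≈ 5.71°
|H| = 0.25 · 4.1231 / (1.4142 · 1.005) ≈ 0.72525
Gain = 20 log₁₀(0.72525) ≈ -2.79 dB
∠H = (75.96°) − (45.00° + 5.71°) = 25.25°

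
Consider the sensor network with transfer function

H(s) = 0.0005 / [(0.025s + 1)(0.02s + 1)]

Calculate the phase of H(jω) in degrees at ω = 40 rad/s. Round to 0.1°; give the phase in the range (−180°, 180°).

-83.7°

At ω = 40 rad/s:
pole (1 + j40·0.025) = 1 + j1 → |·| ≈ 1.4142, ∠ ≈ 45.00°
pole (1 + j40·0.02) = 1 + j0.8 → |·| ≈ 1.2806, ∠ ≈ 38.66°
∠H = (0°) − (45.00° + 38.66°) = -83.66°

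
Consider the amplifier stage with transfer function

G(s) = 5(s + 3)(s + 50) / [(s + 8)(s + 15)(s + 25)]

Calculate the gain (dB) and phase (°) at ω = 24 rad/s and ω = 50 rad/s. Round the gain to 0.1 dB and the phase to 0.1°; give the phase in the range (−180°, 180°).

At s = jω = j24:
zero (s+3): 3 + j24 → |·| = √(3²+24²) = √585 ≈ 24.187, ∠ = arctan(24/3) ≈ 82.87°
zero (s+50): 50 + j24 → |·| = √(50²+24²) = √3076 ≈ 55.462, ∠ = arctan(24/50) ≈ 25.64°
pole (s+8): 8 + j24 → |·| = √(8²+24²) = √640 ≈ 25.298, ∠ = arctan(24/8) ≈ 71.57°
pole (s+15): 15 + j24 → |·| = √(15²+24²) = √801 ≈ 28.302, ∠ = arctan(24/15) ≈ 57.99°
pole (s+25): 25 + j24 → |·| = √(25²+24²) = √1201 ≈ 34.655, ∠ = arctan(24/25) ≈ 43.83°
|G| = 5 · 1341.5 / 24812 ≈ 0.27033
Gain = 20 log₁₀(0.27033) ≈ -11.36 dB
∠G = 108.51° − 173.39° = -64.88°

At s = jω = j50:
zero (s+3): 3 + j50 → |·| = √(3²+50²) = √2509 ≈ 50.09, ∠ = arctan(50/3) ≈ 86.57°
zero (s+50): 50 + j50 → |·| = √(50²+50²) = √5000 ≈ 70.711, ∠ = arctan(50/50) ≈ 45.00°
pole (s+8): 8 + j50 → |·| = √(8²+50²) = √2564 ≈ 50.636, ∠ = arctan(50/8) ≈ 80.91°
pole (s+15): 15 + j50 → |·| = √(15²+50²) = √2725 ≈ 52.202, ∠ = arctan(50/15) ≈ 73.30°
pole (s+25): 25 + j50 → |·| = √(25²+50²) = √3125 ≈ 55.902, ∠ = arctan(50/25) ≈ 63.43°
|G| = 5 · 3541.9 / 1.4777e+05 ≈ 0.11985
Gain = 20 log₁₀(0.11985) ≈ -18.43 dB
∠G = 131.57° − 217.64° = -86.07°

ω = 24: -11.4 dB, -64.9°; ω = 50: -18.4 dB, -86.1°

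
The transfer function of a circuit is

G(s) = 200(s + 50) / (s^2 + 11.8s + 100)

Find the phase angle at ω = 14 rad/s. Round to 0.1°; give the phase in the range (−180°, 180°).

At s = jω = j14:
zero (s+50): 50 + j14 → |·| = √(50²+14²) = √2696 ≈ 51.923, ∠ = arctan(14/50) ≈ 15.64°
quadratic: (j14)² + 11.8·j14 + 100 = -96 + j165.2 → |·| ≈ 191.07, ∠ ≈ 120.16°
∠G = 15.64° − 120.16° = -104.52°

-104.5°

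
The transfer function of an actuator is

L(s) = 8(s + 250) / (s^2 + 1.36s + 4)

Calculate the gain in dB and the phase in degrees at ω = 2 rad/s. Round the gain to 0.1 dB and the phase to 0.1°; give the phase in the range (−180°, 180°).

At s = jω = j2:
zero (s+250): 250 + j2 → |·| = √(250²+2²) = √62504 ≈ 250.01, ∠ = arctan(2/250) ≈ 0.46°
quadratic: (j2)² + 1.36·j2 + 4 = 0 + j2.72 → |·| ≈ 2.72, ∠ ≈ 90.00°
|L| = 8 · 250.01 / 2.72 ≈ 735.32
Gain = 20 log₁₀(735.32) ≈ 57.33 dB
∠L = 0.46° − 90.00° = -89.54°

57.3 dB, -89.5°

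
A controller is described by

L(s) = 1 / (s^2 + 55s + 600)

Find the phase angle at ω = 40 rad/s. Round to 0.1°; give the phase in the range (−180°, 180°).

-114.4°

Substitute s = j40:
Numerator: 1 = 1 + j0
Denominator: (j40)^2 + 55(j40) + 600 = -1000 + j2200
|N| = √(1² + 0²) ≈ 1, ∠N ≈ 0.00°
|D| = √(1000² + 2200²) ≈ 2416.6, ∠D ≈ 114.44°
∠L = 0.00° − 114.44° = -114.44°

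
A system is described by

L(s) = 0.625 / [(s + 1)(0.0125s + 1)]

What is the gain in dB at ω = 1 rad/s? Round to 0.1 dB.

-7.1 dB

At ω = 1 rad/s:
pole (1 + j1·1) = 1 + j1 → |·| ≈ 1.4142, ∠ ≈ 45.00°
pole (1 + j1·0.0125) = 1 + j0.0125 → |·| ≈ 1.0001, ∠ ≈ 0.72°
|L| = 0.625 · 1 / (1.4142 · 1.0001) ≈ 0.4419
Gain = 20 log₁₀(0.4419) ≈ -7.09 dB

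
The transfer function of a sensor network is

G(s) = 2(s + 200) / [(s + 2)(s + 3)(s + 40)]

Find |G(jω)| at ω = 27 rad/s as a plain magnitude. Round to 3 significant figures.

0.0114

At s = jω = j27:
zero (s+200): 200 + j27 → |·| = √(200²+27²) = √40729 ≈ 201.81, ∠ = arctan(27/200) ≈ 7.69°
pole (s+2): 2 + j27 → |·| = √(2²+27²) = √733 ≈ 27.074, ∠ = arctan(27/2) ≈ 85.76°
pole (s+3): 3 + j27 → |·| = √(3²+27²) = √738 ≈ 27.166, ∠ = arctan(27/3) ≈ 83.66°
pole (s+40): 40 + j27 → |·| = √(40²+27²) = √2329 ≈ 48.26, ∠ = arctan(27/40) ≈ 34.02°
|G| = 2 · 201.81 / 35495 ≈ 0.011371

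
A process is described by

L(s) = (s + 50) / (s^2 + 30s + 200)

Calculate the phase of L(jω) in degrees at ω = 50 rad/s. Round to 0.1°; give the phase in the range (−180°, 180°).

-101.9°

Substitute s = j50:
Numerator: (j50) + 50 = 50 + j50
Denominator: (j50)^2 + 30(j50) + 200 = -2300 + j1500
|N| = √(50² + 50²) ≈ 70.711, ∠N ≈ 45.00°
|D| = √(2300² + 1500²) ≈ 2745.9, ∠D ≈ 146.89°
∠L = 45.00° − 146.89° = -101.89°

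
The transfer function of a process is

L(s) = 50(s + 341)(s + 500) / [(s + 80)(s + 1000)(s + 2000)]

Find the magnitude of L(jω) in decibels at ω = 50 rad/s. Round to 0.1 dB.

At s = jω = j50:
zero (s+341): 341 + j50 → |·| = √(341²+50²) = √118781 ≈ 344.65, ∠ = arctan(50/341) ≈ 8.34°
zero (s+500): 500 + j50 → |·| = √(500²+50²) = √252500 ≈ 502.49, ∠ = arctan(50/500) ≈ 5.71°
pole (s+80): 80 + j50 → |·| = √(80²+50²) = √8900 ≈ 94.34, ∠ = arctan(50/80) ≈ 32.01°
pole (s+1000): 1000 + j50 → |·| = √(1000²+50²) = √1002500 ≈ 1001.2, ∠ = arctan(50/1000) ≈ 2.86°
pole (s+2000): 2000 + j50 → |·| = √(2000²+50²) = √4002500 ≈ 2000.6, ∠ = arctan(50/2000) ≈ 1.43°
|L| = 50 · 1.7318e+05 / 1.8896e+08 ≈ 0.045825
Gain = 20 log₁₀(0.045825) ≈ -26.78 dB

-26.8 dB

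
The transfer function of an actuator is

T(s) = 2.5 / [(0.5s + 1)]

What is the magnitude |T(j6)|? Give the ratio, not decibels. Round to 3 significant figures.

At ω = 6 rad/s:
pole (1 + j6·0.5) = 1 + j3 → |·| ≈ 3.1623, ∠ ≈ 71.57°
|T| = 2.5 · 1 / (3.1623) ≈ 0.79056

0.791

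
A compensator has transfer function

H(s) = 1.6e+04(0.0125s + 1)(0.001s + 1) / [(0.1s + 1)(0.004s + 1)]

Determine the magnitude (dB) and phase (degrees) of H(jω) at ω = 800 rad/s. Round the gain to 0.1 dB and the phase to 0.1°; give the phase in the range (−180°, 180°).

57.7 dB, -39.0°

At ω = 800 rad/s:
zero (1 + j800·0.0125) = 1 + j10 → |·| ≈ 10.05, ∠ ≈ 84.29°
zero (1 + j800·0.001) = 1 + j0.8 → |·| ≈ 1.2806, ∠ ≈ 38.66°
pole (1 + j800·0.1) = 1 + j80 → |·| ≈ 80.006, ∠ ≈ 89.28°
pole (1 + j800·0.004) = 1 + j3.2 → |·| ≈ 3.3526, ∠ ≈ 72.65°
|H| = 1.6e+04 · 10.05 · 1.2806 / (80.006 · 3.3526) ≈ 767.71
Gain = 20 log₁₀(767.71) ≈ 57.70 dB
∠H = (84.29° + 38.66°) − (89.28° + 72.65°) = -38.98°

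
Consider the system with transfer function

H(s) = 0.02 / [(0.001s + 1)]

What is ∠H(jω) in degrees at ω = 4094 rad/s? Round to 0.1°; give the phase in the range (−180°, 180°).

-76.3°

At ω = 4094 rad/s:
pole (1 + j4094·0.001) = 1 + j4.094 → |·| ≈ 4.2144, ∠ ≈ 76.27°
∠H = (0°) − (76.27°) = -76.27°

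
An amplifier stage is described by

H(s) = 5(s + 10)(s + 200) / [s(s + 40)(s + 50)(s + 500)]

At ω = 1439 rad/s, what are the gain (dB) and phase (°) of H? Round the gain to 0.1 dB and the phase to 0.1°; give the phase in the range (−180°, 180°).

-112.8 dB, -165.6°

At s = jω = j1439:
zero (s+10): 10 + j1439 → |·| = √(10²+1439²) = √2070821 ≈ 1439, ∠ = arctan(1439/10) ≈ 89.60°
zero (s+200): 200 + j1439 → |·| = √(200²+1439²) = √2110721 ≈ 1452.8, ∠ = arctan(1439/200) ≈ 82.09°
pole (s+40): 40 + j1439 → |·| = √(40²+1439²) = √2072321 ≈ 1439.6, ∠ = arctan(1439/40) ≈ 88.41°
pole (s+50): 50 + j1439 → |·| = √(50²+1439²) = √2073221 ≈ 1439.9, ∠ = arctan(1439/50) ≈ 88.01°
pole (s+500): 500 + j1439 → |·| = √(500²+1439²) = √2320721 ≈ 1523.4, ∠ = arctan(1439/500) ≈ 70.84°
pole at origin: |s| = 1439, ∠ = 90.00° (in denominator)
|H| = 5 · 2.0906e+06 / 4.5441e+12 ≈ 2.3003e-06
Gain = 20 log₁₀(2.3003e-06) ≈ -112.76 dB
∠H = 171.69° − 337.26° = -165.57°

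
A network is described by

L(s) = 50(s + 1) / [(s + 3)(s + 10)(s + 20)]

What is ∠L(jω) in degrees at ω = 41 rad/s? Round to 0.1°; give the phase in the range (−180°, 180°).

At s = jω = j41:
zero (s+1): 1 + j41 → |·| = √(1²+41²) = √1682 ≈ 41.012, ∠ = arctan(41/1) ≈ 88.60°
pole (s+3): 3 + j41 → |·| = √(3²+41²) = √1690 ≈ 41.11, ∠ = arctan(41/3) ≈ 85.82°
pole (s+10): 10 + j41 → |·| = √(10²+41²) = √1781 ≈ 42.202, ∠ = arctan(41/10) ≈ 76.29°
pole (s+20): 20 + j41 → |·| = √(20²+41²) = √2081 ≈ 45.618, ∠ = arctan(41/20) ≈ 64.00°
∠L = 88.60° − 226.11° = -137.51°

-137.5°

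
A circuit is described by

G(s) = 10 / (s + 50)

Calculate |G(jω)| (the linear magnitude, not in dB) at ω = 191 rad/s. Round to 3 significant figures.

0.0506

At s = jω = j191:
pole (s+50): 50 + j191 → |·| = √(50²+191²) = √38981 ≈ 197.44, ∠ = arctan(191/50) ≈ 75.33°
|G| = 10 / 197.44 ≈ 0.050648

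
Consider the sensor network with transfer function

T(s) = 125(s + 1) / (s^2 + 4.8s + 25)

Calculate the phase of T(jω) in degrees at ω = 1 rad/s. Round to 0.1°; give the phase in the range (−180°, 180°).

At s = jω = j1:
zero (s+1): 1 + j1 → |·| = √(1²+1²) = √2 ≈ 1.4142, ∠ = arctan(1/1) ≈ 45.00°
quadratic: (j1)² + 4.8·j1 + 25 = 24 + j4.8 → |·| ≈ 24.475, ∠ ≈ 11.31°
∠T = 45.00° − 11.31° = 33.69°

33.7°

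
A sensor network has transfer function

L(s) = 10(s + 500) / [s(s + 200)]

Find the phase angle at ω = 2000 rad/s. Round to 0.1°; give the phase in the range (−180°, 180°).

At s = jω = j2000:
zero (s+500): 500 + j2000 → |·| = √(500²+2000²) = √4250000 ≈ 2061.6, ∠ = arctan(2000/500) ≈ 75.96°
pole (s+200): 200 + j2000 → |·| = √(200²+2000²) = √4040000 ≈ 2010, ∠ = arctan(2000/200) ≈ 84.29°
pole at origin: |s| = 2000, ∠ = 90.00° (in denominator)
∠L = 75.96° − 174.29° = -98.33°

-98.3°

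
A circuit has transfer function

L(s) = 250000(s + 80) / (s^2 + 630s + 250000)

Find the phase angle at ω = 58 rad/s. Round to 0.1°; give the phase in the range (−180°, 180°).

At s = jω = j58:
zero (s+80): 80 + j58 → |·| = √(80²+58²) = √9764 ≈ 98.813, ∠ = arctan(58/80) ≈ 35.94°
quadratic: (j58)² + 630·j58 + 250000 = 246636 + j36540 → |·| ≈ 2.4933e+05, ∠ ≈ 8.43°
∠L = 35.94° − 8.43° = 27.51°

27.5°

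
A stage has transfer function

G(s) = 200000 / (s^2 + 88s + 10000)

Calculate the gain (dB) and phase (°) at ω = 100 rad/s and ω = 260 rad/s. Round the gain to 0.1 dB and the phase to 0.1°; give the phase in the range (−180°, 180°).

ω = 100: 27.1 dB, -90.0°; ω = 260: 10.2 dB, -158.3°

At s = jω = j100:
quadratic: (j100)² + 88·j100 + 10000 = 0 + j8800 → |·| ≈ 8800, ∠ ≈ 90.00°
|G| = 200000 / 8800 ≈ 22.727
Gain = 20 log₁₀(22.727) ≈ 27.13 dB
∠G = 0.00° − 90.00° = -90.00°

At s = jω = j260:
quadratic: (j260)² + 88·j260 + 10000 = -57600 + j22880 → |·| ≈ 61978, ∠ ≈ 158.34°
|G| = 200000 / 61978 ≈ 3.227
Gain = 20 log₁₀(3.227) ≈ 10.18 dB
∠G = 0.00° − 158.34° = -158.34°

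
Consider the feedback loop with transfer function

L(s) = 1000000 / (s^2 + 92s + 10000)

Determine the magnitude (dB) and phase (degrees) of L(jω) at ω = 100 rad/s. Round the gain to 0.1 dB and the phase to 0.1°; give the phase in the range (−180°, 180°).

40.7 dB, -90.0°

At s = jω = j100:
quadratic: (j100)² + 92·j100 + 10000 = 0 + j9200 → |·| ≈ 9200, ∠ ≈ 90.00°
|L| = 1000000 / 9200 ≈ 108.7
Gain = 20 log₁₀(108.7) ≈ 40.72 dB
∠L = 0.00° − 90.00° = -90.00°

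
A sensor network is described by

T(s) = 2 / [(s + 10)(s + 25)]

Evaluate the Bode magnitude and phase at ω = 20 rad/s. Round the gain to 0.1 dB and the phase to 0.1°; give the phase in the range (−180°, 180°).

-51.1 dB, -102.1°

At s = jω = j20:
pole (s+10): 10 + j20 → |·| = √(10²+20²) = √500 ≈ 22.361, ∠ = arctan(20/10) ≈ 63.43°
pole (s+25): 25 + j20 → |·| = √(25²+20²) = √1025 ≈ 32.016, ∠ = arctan(20/25) ≈ 38.66°
|T| = 2 / 715.91 ≈ 0.0027936
Gain = 20 log₁₀(0.0027936) ≈ -51.08 dB
∠T = 0.00° − 102.09° = -102.09°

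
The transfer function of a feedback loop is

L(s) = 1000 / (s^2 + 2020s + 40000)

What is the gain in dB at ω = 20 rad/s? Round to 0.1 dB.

Substitute s = j20:
Numerator: 1000 = 1000 + j0
Denominator: (j20)^2 + 2020(j20) + 40000 = 39600 + j40400
|N| = √(1000² + 0²) ≈ 1000, ∠N ≈ 0.00°
|D| = √(39600² + 40400²) ≈ 56571, ∠D ≈ 45.57°
|L| = 1000 / 56571 ≈ 0.017677
Gain = 20 log₁₀(0.017677) ≈ -35.05 dB

-35.1 dB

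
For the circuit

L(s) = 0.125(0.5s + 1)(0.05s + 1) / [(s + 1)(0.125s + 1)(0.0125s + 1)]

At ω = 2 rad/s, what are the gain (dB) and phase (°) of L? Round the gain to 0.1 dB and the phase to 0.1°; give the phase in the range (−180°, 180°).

At ω = 2 rad/s:
zero (1 + j2·0.5) = 1 + j1 → |·| ≈ 1.4142, ∠ ≈ 45.00°
zero (1 + j2·0.05) = 1 + j0.1 → |·| ≈ 1.005, ∠ ≈ 5.71°
pole (1 + j2·1) = 1 + j2 → |·| ≈ 2.2361, ∠ ≈ 63.43°
pole (1 + j2·0.125) = 1 + j0.25 → |·| ≈ 1.0308, ∠ ≈ 14.04°
pole (1 + j2·0.0125) = 1 + j0.025 → |·| ≈ 1.0003, ∠ ≈ 1.43°
|L| = 0.125 · 1.4142 · 1.005 / (2.2361 · 1.0308 · 1.0003) ≈ 0.077053
Gain = 20 log₁₀(0.077053) ≈ -22.26 dB
∠L = (45.00° + 5.71°) − (63.43° + 14.04° + 1.43°) = -28.19°

-22.3 dB, -28.2°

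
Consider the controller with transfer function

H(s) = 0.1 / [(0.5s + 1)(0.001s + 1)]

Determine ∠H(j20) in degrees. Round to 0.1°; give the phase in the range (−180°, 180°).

-85.4°

At ω = 20 rad/s:
pole (1 + j20·0.5) = 1 + j10 → |·| ≈ 10.05, ∠ ≈ 84.29°
pole (1 + j20·0.001) = 1 + j0.02 → |·| ≈ 1.0002, ∠ ≈ 1.15°
∠H = (0°) − (84.29° + 1.15°) = -85.44°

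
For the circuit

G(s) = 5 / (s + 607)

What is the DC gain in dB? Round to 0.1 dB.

-41.7 dB

G(0) = 5 / (607) ≈ 0.0082372
20 log₁₀(0.0082372) ≈ -41.68 dB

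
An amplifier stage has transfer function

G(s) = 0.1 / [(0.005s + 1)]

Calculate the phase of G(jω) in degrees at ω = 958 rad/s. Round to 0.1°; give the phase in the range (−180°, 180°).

-78.2°

At ω = 958 rad/s:
pole (1 + j958·0.005) = 1 + j4.79 → |·| ≈ 4.8933, ∠ ≈ 78.21°
∠G = (0°) − (78.21°) = -78.21°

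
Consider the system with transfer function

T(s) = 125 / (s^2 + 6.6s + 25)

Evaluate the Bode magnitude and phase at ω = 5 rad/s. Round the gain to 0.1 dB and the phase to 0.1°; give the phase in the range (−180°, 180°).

11.6 dB, -90.0°

At s = jω = j5:
quadratic: (j5)² + 6.6·j5 + 25 = 0 + j33 → |·| ≈ 33, ∠ ≈ 90.00°
|T| = 125 / 33 ≈ 3.7879
Gain = 20 log₁₀(3.7879) ≈ 11.57 dB
∠T = 0.00° − 90.00° = -90.00°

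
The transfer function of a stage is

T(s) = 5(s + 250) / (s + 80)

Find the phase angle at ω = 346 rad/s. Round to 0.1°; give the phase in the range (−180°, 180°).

At s = jω = j346:
zero (s+250): 250 + j346 → |·| = √(250²+346²) = √182216 ≈ 426.87, ∠ = arctan(346/250) ≈ 54.15°
pole (s+80): 80 + j346 → |·| = √(80²+346²) = √126116 ≈ 355.13, ∠ = arctan(346/80) ≈ 76.98°
∠T = 54.15° − 76.98° = -22.83°

-22.8°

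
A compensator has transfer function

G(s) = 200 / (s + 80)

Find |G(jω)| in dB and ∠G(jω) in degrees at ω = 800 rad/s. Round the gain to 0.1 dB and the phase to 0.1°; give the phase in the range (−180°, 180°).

At s = jω = j800:
pole (s+80): 80 + j800 → |·| = √(80²+800²) = √646400 ≈ 803.99, ∠ = arctan(800/80) ≈ 84.29°
|G| = 200 / 803.99 ≈ 0.24876
Gain = 20 log₁₀(0.24876) ≈ -12.08 dB
∠G = 0.00° − 84.29° = -84.29°

-12.1 dB, -84.3°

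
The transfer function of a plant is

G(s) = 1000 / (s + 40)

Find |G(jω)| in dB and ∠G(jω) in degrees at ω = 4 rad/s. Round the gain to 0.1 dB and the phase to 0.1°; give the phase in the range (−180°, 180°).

At s = jω = j4:
pole (s+40): 40 + j4 → |·| = √(40²+4²) = √1616 ≈ 40.2, ∠ = arctan(4/40) ≈ 5.71°
|G| = 1000 / 40.2 ≈ 24.876
Gain = 20 log₁₀(24.876) ≈ 27.92 dB
∠G = 0.00° − 5.71° = -5.71°

27.9 dB, -5.7°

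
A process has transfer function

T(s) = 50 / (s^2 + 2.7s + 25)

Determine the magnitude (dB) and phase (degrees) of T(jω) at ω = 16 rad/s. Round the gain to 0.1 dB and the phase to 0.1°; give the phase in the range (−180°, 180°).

-13.4 dB, -169.4°

At s = jω = j16:
quadratic: (j16)² + 2.7·j16 + 25 = -231 + j43.2 → |·| ≈ 235, ∠ ≈ 169.41°
|T| = 50 / 235 ≈ 0.21277
Gain = 20 log₁₀(0.21277) ≈ -13.44 dB
∠T = 0.00° − 169.41° = -169.41°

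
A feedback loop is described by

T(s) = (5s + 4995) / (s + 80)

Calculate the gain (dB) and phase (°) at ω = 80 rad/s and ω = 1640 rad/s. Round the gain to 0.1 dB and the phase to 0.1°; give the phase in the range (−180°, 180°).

Substitute s = j80:
Numerator: 5(j80) + 4995 = 4995 + j400
Denominator: (j80) + 80 = 80 + j80
|N| = √(4995² + 400²) ≈ 5011, ∠N ≈ 4.58°
|D| = √(80² + 80²) ≈ 113.14, ∠D ≈ 45.00°
|T| = 5011 / 113.14 ≈ 44.29
Gain = 20 log₁₀(44.29) ≈ 32.93 dB
∠T = 4.58° − 45.00° = -40.42°

Substitute s = j1640:
Numerator: 5(j1640) + 4995 = 4995 + j8200
Denominator: (j1640) + 80 = 80 + j1640
|N| = √(4995² + 8200²) ≈ 9601.6, ∠N ≈ 58.65°
|D| = √(80² + 1640²) ≈ 1642, ∠D ≈ 87.21°
|T| = 9601.6 / 1642 ≈ 5.8475
Gain = 20 log₁₀(5.8475) ≈ 15.34 dB
∠T = 58.65° − 87.21° = -28.56°

ω = 80: 32.9 dB, -40.4°; ω = 1640: 15.3 dB, -28.6°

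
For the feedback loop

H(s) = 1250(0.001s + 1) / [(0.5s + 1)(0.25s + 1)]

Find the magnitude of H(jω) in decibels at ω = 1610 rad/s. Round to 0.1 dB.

-42.7 dB

At ω = 1610 rad/s:
zero (1 + j1610·0.001) = 1 + j1.61 → |·| ≈ 1.8953, ∠ ≈ 58.15°
pole (1 + j1610·0.5) = 1 + j805 → |·| ≈ 805, ∠ ≈ 89.93°
pole (1 + j1610·0.25) = 1 + j402.5 → |·| ≈ 402.5, ∠ ≈ 89.86°
|H| = 1250 · 1.8953 / (805 · 402.5) ≈ 0.0073118
Gain = 20 log₁₀(0.0073118) ≈ -42.72 dB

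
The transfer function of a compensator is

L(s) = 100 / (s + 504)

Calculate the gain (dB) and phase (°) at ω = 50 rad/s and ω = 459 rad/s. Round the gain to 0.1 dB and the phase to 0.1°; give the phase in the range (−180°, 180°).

ω = 50: -14.1 dB, -5.7°; ω = 459: -16.7 dB, -42.3°

At s = jω = j50:
pole (s+504): 504 + j50 → |·| = √(504²+50²) = √256516 ≈ 506.47, ∠ = arctan(50/504) ≈ 5.67°
|L| = 100 / 506.47 ≈ 0.19745
Gain = 20 log₁₀(0.19745) ≈ -14.09 dB
∠L = 0.00° − 5.67° = -5.67°

At s = jω = j459:
pole (s+504): 504 + j459 → |·| = √(504²+459²) = √464697 ≈ 681.69, ∠ = arctan(459/504) ≈ 42.32°
|L| = 100 / 681.69 ≈ 0.14669
Gain = 20 log₁₀(0.14669) ≈ -16.67 dB
∠L = 0.00° − 42.32° = -42.32°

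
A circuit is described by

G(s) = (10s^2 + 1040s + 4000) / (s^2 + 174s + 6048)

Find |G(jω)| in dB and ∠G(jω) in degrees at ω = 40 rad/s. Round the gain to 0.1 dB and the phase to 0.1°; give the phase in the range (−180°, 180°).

14.4 dB, 48.7°

Substitute s = j40:
Numerator: 10(j40)^2 + 1040(j40) + 4000 = -12000 + j41600
Denominator: (j40)^2 + 174(j40) + 6048 = 4448 + j6960
|N| = √(12000² + 41600²) ≈ 43296, ∠N ≈ 106.09°
|D| = √(4448² + 6960²) ≈ 8259.9, ∠D ≈ 57.42°
|G| = 43296 / 8259.9 ≈ 5.2417
Gain = 20 log₁₀(5.2417) ≈ 14.39 dB
∠G = 106.09° − 57.42° = 48.67°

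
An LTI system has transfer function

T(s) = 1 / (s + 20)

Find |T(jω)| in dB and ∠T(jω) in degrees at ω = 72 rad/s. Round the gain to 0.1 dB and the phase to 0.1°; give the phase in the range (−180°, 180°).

-37.5 dB, -74.5°

At s = jω = j72:
pole (s+20): 20 + j72 → |·| = √(20²+72²) = √5584 ≈ 74.726, ∠ = arctan(72/20) ≈ 74.48°
|T| = 1 / 74.726 ≈ 0.013382
Gain = 20 log₁₀(0.013382) ≈ -37.47 dB
∠T = 0.00° − 74.48° = -74.48°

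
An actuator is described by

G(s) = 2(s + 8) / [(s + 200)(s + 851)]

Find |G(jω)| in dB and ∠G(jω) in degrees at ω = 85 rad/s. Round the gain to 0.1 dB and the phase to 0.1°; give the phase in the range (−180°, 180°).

-60.7 dB, 55.9°

At s = jω = j85:
zero (s+8): 8 + j85 → |·| = √(8²+85²) = √7289 ≈ 85.376, ∠ = arctan(85/8) ≈ 84.62°
pole (s+200): 200 + j85 → |·| = √(200²+85²) = √47225 ≈ 217.31, ∠ = arctan(85/200) ≈ 23.03°
pole (s+851): 851 + j85 → |·| = √(851²+85²) = √731426 ≈ 855.23, ∠ = arctan(85/851) ≈ 5.70°
|G| = 2 · 85.376 / 1.8585e+05 ≈ 0.00091876
Gain = 20 log₁₀(0.00091876) ≈ -60.74 dB
∠G = 84.62° − 28.73° = 55.89°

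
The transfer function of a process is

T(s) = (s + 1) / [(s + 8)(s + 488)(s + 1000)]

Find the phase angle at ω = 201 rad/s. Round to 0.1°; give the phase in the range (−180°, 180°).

-31.8°

At s = jω = j201:
zero (s+1): 1 + j201 → |·| = √(1²+201²) = √40402 ≈ 201, ∠ = arctan(201/1) ≈ 89.71°
pole (s+8): 8 + j201 → |·| = √(8²+201²) = √40465 ≈ 201.16, ∠ = arctan(201/8) ≈ 87.72°
pole (s+488): 488 + j201 → |·| = √(488²+201²) = √278545 ≈ 527.77, ∠ = arctan(201/488) ≈ 22.39°
pole (s+1000): 1000 + j201 → |·| = √(1000²+201²) = √1040401 ≈ 1020, ∠ = arctan(201/1000) ≈ 11.37°
∠T = 89.71° − 121.48° = -31.77°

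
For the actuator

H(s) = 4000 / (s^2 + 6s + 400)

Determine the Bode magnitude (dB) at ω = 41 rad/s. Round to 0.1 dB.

At s = jω = j41:
quadratic: (j41)² + 6·j41 + 400 = -1281 + j246 → |·| ≈ 1304.4, ∠ ≈ 169.13°
|H| = 4000 / 1304.4 ≈ 3.0665
Gain = 20 log₁₀(3.0665) ≈ 9.73 dB

9.7 dB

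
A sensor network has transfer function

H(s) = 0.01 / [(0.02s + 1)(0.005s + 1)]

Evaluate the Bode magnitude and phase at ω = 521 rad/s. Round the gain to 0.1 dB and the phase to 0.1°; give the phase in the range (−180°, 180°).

At ω = 521 rad/s:
pole (1 + j521·0.02) = 1 + j10.42 → |·| ≈ 10.468, ∠ ≈ 84.52°
pole (1 + j521·0.005) = 1 + j2.605 → |·| ≈ 2.7903, ∠ ≈ 69.00°
|H| = 0.01 · 1 / (10.468 · 2.7903) ≈ 0.00034236
Gain = 20 log₁₀(0.00034236) ≈ -69.31 dB
∠H = (0°) − (84.52° + 69.00°) = -153.52°

-69.3 dB, -153.5°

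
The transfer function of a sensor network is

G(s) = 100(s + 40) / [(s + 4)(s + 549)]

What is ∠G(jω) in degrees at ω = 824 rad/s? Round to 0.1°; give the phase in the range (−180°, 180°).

-58.8°

At s = jω = j824:
zero (s+40): 40 + j824 → |·| = √(40²+824²) = √680576 ≈ 824.97, ∠ = arctan(824/40) ≈ 87.22°
pole (s+4): 4 + j824 → |·| = √(4²+824²) = √678992 ≈ 824.01, ∠ = arctan(824/4) ≈ 89.72°
pole (s+549): 549 + j824 → |·| = √(549²+824²) = √980377 ≈ 990.14, ∠ = arctan(824/549) ≈ 56.33°
∠G = 87.22° − 146.05° = -58.83°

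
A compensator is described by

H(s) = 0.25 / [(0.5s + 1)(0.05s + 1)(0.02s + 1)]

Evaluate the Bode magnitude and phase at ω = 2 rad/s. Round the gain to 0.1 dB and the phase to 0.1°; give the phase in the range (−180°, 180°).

At ω = 2 rad/s:
pole (1 + j2·0.5) = 1 + j1 → |·| ≈ 1.4142, ∠ ≈ 45.00°
pole (1 + j2·0.05) = 1 + j0.1 → |·| ≈ 1.005, ∠ ≈ 5.71°
pole (1 + j2·0.02) = 1 + j0.04 → |·| ≈ 1.0008, ∠ ≈ 2.29°
|H| = 0.25 · 1 / (1.4142 · 1.005 · 1.0008) ≈ 0.17576
Gain = 20 log₁₀(0.17576) ≈ -15.10 dB
∠H = (0°) − (45.00° + 5.71° + 2.29°) = -53.00°

-15.1 dB, -53.0°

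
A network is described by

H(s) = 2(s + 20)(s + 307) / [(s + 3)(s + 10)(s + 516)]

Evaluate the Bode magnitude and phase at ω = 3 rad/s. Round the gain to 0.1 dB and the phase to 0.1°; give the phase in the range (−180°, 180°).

-5.3 dB, -52.9°

At s = jω = j3:
zero (s+20): 20 + j3 → |·| = √(20²+3²) = √409 ≈ 20.224, ∠ = arctan(3/20) ≈ 8.53°
zero (s+307): 307 + j3 → |·| = √(307²+3²) = √94258 ≈ 307.01, ∠ = arctan(3/307) ≈ 0.56°
pole (s+3): 3 + j3 → |·| = √(3²+3²) = √18 ≈ 4.2426, ∠ = arctan(3/3) ≈ 45.00°
pole (s+10): 10 + j3 → |·| = √(10²+3²) = √109 ≈ 10.44, ∠ = arctan(3/10) ≈ 16.70°
pole (s+516): 516 + j3 → |·| = √(516²+3²) = √266265 ≈ 516.01, ∠ = arctan(3/516) ≈ 0.33°
|H| = 2 · 6209 / 22855 ≈ 0.54334
Gain = 20 log₁₀(0.54334) ≈ -5.30 dB
∠H = 9.09° − 62.03° = -52.94°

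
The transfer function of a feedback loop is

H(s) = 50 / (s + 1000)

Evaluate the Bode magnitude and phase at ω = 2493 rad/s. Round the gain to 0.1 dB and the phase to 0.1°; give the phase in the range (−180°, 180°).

At s = jω = j2493:
pole (s+1000): 1000 + j2493 → |·| = √(1000²+2493²) = √7215049 ≈ 2686.1, ∠ = arctan(2493/1000) ≈ 68.14°
|H| = 50 / 2686.1 ≈ 0.018614
Gain = 20 log₁₀(0.018614) ≈ -34.60 dB
∠H = 0.00° − 68.14° = -68.14°

-34.6 dB, -68.1°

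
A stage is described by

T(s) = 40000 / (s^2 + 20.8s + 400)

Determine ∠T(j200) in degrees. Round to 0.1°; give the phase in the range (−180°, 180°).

At s = jω = j200:
quadratic: (j200)² + 20.8·j200 + 400 = -39600 + j4160 → |·| ≈ 39818, ∠ ≈ 174.00°
∠T = 0.00° − 174.00° = -174.00°

-174.0°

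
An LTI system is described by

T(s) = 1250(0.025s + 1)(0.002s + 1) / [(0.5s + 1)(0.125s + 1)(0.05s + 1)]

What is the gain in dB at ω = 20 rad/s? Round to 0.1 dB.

31.3 dB

At ω = 20 rad/s:
zero (1 + j20·0.025) = 1 + j0.5 → |·| ≈ 1.118, ∠ ≈ 26.57°
zero (1 + j20·0.002) = 1 + j0.04 → |·| ≈ 1.0008, ∠ ≈ 2.29°
pole (1 + j20·0.5) = 1 + j10 → |·| ≈ 10.05, ∠ ≈ 84.29°
pole (1 + j20·0.125) = 1 + j2.5 → |·| ≈ 2.6926, ∠ ≈ 68.20°
pole (1 + j20·0.05) = 1 + j1 → |·| ≈ 1.4142, ∠ ≈ 45.00°
|T| = 1250 · 1.118 · 1.0008 / (10.05 · 2.6926 · 1.4142) ≈ 36.547
Gain = 20 log₁₀(36.547) ≈ 31.26 dB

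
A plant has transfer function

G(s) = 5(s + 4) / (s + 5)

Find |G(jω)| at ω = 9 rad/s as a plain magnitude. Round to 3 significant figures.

4.78

At s = jω = j9:
zero (s+4): 4 + j9 → |·| = √(4²+9²) = √97 ≈ 9.8489, ∠ = arctan(9/4) ≈ 66.04°
pole (s+5): 5 + j9 → |·| = √(5²+9²) = √106 ≈ 10.296, ∠ = arctan(9/5) ≈ 60.95°
|G| = 5 · 9.8489 / 10.296 ≈ 4.7829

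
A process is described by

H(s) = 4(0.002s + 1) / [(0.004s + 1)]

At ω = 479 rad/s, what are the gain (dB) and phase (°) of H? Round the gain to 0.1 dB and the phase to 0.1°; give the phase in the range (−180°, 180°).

At ω = 479 rad/s:
zero (1 + j479·0.002) = 1 + j0.958 → |·| ≈ 1.3848, ∠ ≈ 43.77°
pole (1 + j479·0.004) = 1 + j1.916 → |·| ≈ 2.1613, ∠ ≈ 62.44°
|H| = 4 · 1.3848 / (2.1613) ≈ 2.5629
Gain = 20 log₁₀(2.5629) ≈ 8.17 dB
∠H = (43.77°) − (62.44°) = -18.67°

8.2 dB, -18.7°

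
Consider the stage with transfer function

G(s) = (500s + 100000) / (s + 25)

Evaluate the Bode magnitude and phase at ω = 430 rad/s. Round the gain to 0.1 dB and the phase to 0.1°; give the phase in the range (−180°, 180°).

Substitute s = j430:
Numerator: 500(j430) + 100000 = 100000 + j215000
Denominator: (j430) + 25 = 25 + j430
|N| = √(100000² + 215000²) ≈ 2.3712e+05, ∠N ≈ 65.06°
|D| = √(25² + 430²) ≈ 430.73, ∠D ≈ 86.67°
|G| = 2.3712e+05 / 430.73 ≈ 550.51
Gain = 20 log₁₀(550.51) ≈ 54.82 dB
∠G = 65.06° − 86.67° = -21.61°

54.8 dB, -21.6°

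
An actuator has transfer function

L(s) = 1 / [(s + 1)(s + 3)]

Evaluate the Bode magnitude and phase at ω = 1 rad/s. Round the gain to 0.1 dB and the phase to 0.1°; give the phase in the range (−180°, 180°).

At s = jω = j1:
pole (s+1): 1 + j1 → |·| = √(1²+1²) = √2 ≈ 1.4142, ∠ = arctan(1/1) ≈ 45.00°
pole (s+3): 3 + j1 → |·| = √(3²+1²) = √10 ≈ 3.1623, ∠ = arctan(1/3) ≈ 18.43°
|L| = 1 / 4.4721 ≈ 0.22361
Gain = 20 log₁₀(0.22361) ≈ -13.01 dB
∠L = 0.00° − 63.43° = -63.43°

-13.0 dB, -63.4°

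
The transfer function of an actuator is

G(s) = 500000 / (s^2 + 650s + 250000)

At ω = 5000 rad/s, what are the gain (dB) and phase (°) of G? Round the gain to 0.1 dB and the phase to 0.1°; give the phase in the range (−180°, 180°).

At s = jω = j5000:
quadratic: (j5000)² + 650·j5000 + 250000 = -24750000 + j3250000 → |·| ≈ 2.4962e+07, ∠ ≈ 172.52°
|G| = 500000 / 2.4962e+07 ≈ 0.02003
Gain = 20 log₁₀(0.02003) ≈ -33.97 dB
∠G = 0.00° − 172.52° = -172.52°

-34.0 dB, -172.5°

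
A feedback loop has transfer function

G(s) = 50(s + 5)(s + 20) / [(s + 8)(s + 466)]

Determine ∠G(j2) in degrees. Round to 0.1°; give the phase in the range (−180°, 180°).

At s = jω = j2:
zero (s+5): 5 + j2 → |·| = √(5²+2²) = √29 ≈ 5.3852, ∠ = arctan(2/5) ≈ 21.80°
zero (s+20): 20 + j2 → |·| = √(20²+2²) = √404 ≈ 20.1, ∠ = arctan(2/20) ≈ 5.71°
pole (s+8): 8 + j2 → |·| = √(8²+2²) = √68 ≈ 8.2462, ∠ = arctan(2/8) ≈ 14.04°
pole (s+466): 466 + j2 → |·| = √(466²+2²) = √217160 ≈ 466, ∠ = arctan(2/466) ≈ 0.25°
∠G = 27.51° − 14.29° = 13.22°

13.2°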